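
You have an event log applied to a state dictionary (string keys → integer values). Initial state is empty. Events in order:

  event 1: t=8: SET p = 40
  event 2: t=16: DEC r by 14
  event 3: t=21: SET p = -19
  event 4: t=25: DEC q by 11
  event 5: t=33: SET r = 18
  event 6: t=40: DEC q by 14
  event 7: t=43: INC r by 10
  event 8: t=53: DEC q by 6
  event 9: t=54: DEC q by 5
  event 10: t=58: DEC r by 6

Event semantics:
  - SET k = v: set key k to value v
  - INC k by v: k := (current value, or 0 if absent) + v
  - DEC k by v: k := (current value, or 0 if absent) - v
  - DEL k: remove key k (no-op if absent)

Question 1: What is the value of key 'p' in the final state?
Track key 'p' through all 10 events:
  event 1 (t=8: SET p = 40): p (absent) -> 40
  event 2 (t=16: DEC r by 14): p unchanged
  event 3 (t=21: SET p = -19): p 40 -> -19
  event 4 (t=25: DEC q by 11): p unchanged
  event 5 (t=33: SET r = 18): p unchanged
  event 6 (t=40: DEC q by 14): p unchanged
  event 7 (t=43: INC r by 10): p unchanged
  event 8 (t=53: DEC q by 6): p unchanged
  event 9 (t=54: DEC q by 5): p unchanged
  event 10 (t=58: DEC r by 6): p unchanged
Final: p = -19

Answer: -19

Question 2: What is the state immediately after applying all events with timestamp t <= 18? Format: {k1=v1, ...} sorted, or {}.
Apply events with t <= 18 (2 events):
  after event 1 (t=8: SET p = 40): {p=40}
  after event 2 (t=16: DEC r by 14): {p=40, r=-14}

Answer: {p=40, r=-14}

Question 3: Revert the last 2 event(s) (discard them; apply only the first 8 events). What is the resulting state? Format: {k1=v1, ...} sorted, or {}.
Answer: {p=-19, q=-31, r=28}

Derivation:
Keep first 8 events (discard last 2):
  after event 1 (t=8: SET p = 40): {p=40}
  after event 2 (t=16: DEC r by 14): {p=40, r=-14}
  after event 3 (t=21: SET p = -19): {p=-19, r=-14}
  after event 4 (t=25: DEC q by 11): {p=-19, q=-11, r=-14}
  after event 5 (t=33: SET r = 18): {p=-19, q=-11, r=18}
  after event 6 (t=40: DEC q by 14): {p=-19, q=-25, r=18}
  after event 7 (t=43: INC r by 10): {p=-19, q=-25, r=28}
  after event 8 (t=53: DEC q by 6): {p=-19, q=-31, r=28}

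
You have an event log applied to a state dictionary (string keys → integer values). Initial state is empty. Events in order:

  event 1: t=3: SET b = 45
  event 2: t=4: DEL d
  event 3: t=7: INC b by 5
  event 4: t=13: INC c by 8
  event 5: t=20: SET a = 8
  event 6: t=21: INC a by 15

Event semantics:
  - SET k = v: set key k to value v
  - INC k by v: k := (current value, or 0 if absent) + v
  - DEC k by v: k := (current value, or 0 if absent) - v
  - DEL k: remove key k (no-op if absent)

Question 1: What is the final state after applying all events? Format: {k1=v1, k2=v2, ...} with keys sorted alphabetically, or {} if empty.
  after event 1 (t=3: SET b = 45): {b=45}
  after event 2 (t=4: DEL d): {b=45}
  after event 3 (t=7: INC b by 5): {b=50}
  after event 4 (t=13: INC c by 8): {b=50, c=8}
  after event 5 (t=20: SET a = 8): {a=8, b=50, c=8}
  after event 6 (t=21: INC a by 15): {a=23, b=50, c=8}

Answer: {a=23, b=50, c=8}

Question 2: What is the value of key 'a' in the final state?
Answer: 23

Derivation:
Track key 'a' through all 6 events:
  event 1 (t=3: SET b = 45): a unchanged
  event 2 (t=4: DEL d): a unchanged
  event 3 (t=7: INC b by 5): a unchanged
  event 4 (t=13: INC c by 8): a unchanged
  event 5 (t=20: SET a = 8): a (absent) -> 8
  event 6 (t=21: INC a by 15): a 8 -> 23
Final: a = 23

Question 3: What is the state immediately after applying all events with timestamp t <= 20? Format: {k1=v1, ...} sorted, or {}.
Answer: {a=8, b=50, c=8}

Derivation:
Apply events with t <= 20 (5 events):
  after event 1 (t=3: SET b = 45): {b=45}
  after event 2 (t=4: DEL d): {b=45}
  after event 3 (t=7: INC b by 5): {b=50}
  after event 4 (t=13: INC c by 8): {b=50, c=8}
  after event 5 (t=20: SET a = 8): {a=8, b=50, c=8}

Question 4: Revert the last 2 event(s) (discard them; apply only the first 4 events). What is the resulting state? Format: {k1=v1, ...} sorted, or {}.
Answer: {b=50, c=8}

Derivation:
Keep first 4 events (discard last 2):
  after event 1 (t=3: SET b = 45): {b=45}
  after event 2 (t=4: DEL d): {b=45}
  after event 3 (t=7: INC b by 5): {b=50}
  after event 4 (t=13: INC c by 8): {b=50, c=8}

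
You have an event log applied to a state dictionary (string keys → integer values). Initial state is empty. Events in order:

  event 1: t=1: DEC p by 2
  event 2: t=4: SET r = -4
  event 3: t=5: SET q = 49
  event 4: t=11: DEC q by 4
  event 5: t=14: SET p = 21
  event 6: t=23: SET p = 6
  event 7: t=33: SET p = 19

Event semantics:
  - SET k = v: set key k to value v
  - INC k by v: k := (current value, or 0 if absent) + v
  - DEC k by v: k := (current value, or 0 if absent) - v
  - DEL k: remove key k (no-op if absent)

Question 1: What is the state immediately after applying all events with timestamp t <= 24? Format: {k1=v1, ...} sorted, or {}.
Answer: {p=6, q=45, r=-4}

Derivation:
Apply events with t <= 24 (6 events):
  after event 1 (t=1: DEC p by 2): {p=-2}
  after event 2 (t=4: SET r = -4): {p=-2, r=-4}
  after event 3 (t=5: SET q = 49): {p=-2, q=49, r=-4}
  after event 4 (t=11: DEC q by 4): {p=-2, q=45, r=-4}
  after event 5 (t=14: SET p = 21): {p=21, q=45, r=-4}
  after event 6 (t=23: SET p = 6): {p=6, q=45, r=-4}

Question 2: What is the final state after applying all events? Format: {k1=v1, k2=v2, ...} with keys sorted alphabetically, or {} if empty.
  after event 1 (t=1: DEC p by 2): {p=-2}
  after event 2 (t=4: SET r = -4): {p=-2, r=-4}
  after event 3 (t=5: SET q = 49): {p=-2, q=49, r=-4}
  after event 4 (t=11: DEC q by 4): {p=-2, q=45, r=-4}
  after event 5 (t=14: SET p = 21): {p=21, q=45, r=-4}
  after event 6 (t=23: SET p = 6): {p=6, q=45, r=-4}
  after event 7 (t=33: SET p = 19): {p=19, q=45, r=-4}

Answer: {p=19, q=45, r=-4}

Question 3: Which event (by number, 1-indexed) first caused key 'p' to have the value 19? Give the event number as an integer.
Answer: 7

Derivation:
Looking for first event where p becomes 19:
  event 1: p = -2
  event 2: p = -2
  event 3: p = -2
  event 4: p = -2
  event 5: p = 21
  event 6: p = 6
  event 7: p 6 -> 19  <-- first match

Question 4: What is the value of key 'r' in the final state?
Track key 'r' through all 7 events:
  event 1 (t=1: DEC p by 2): r unchanged
  event 2 (t=4: SET r = -4): r (absent) -> -4
  event 3 (t=5: SET q = 49): r unchanged
  event 4 (t=11: DEC q by 4): r unchanged
  event 5 (t=14: SET p = 21): r unchanged
  event 6 (t=23: SET p = 6): r unchanged
  event 7 (t=33: SET p = 19): r unchanged
Final: r = -4

Answer: -4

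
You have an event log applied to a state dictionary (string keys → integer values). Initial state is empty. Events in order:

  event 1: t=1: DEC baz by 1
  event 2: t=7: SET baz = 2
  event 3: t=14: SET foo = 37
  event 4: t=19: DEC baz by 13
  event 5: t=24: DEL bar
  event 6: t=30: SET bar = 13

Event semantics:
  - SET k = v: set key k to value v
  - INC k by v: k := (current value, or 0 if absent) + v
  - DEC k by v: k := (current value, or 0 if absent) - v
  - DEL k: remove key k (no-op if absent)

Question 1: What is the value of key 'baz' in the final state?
Answer: -11

Derivation:
Track key 'baz' through all 6 events:
  event 1 (t=1: DEC baz by 1): baz (absent) -> -1
  event 2 (t=7: SET baz = 2): baz -1 -> 2
  event 3 (t=14: SET foo = 37): baz unchanged
  event 4 (t=19: DEC baz by 13): baz 2 -> -11
  event 5 (t=24: DEL bar): baz unchanged
  event 6 (t=30: SET bar = 13): baz unchanged
Final: baz = -11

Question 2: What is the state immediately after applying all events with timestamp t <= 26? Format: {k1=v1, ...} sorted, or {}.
Apply events with t <= 26 (5 events):
  after event 1 (t=1: DEC baz by 1): {baz=-1}
  after event 2 (t=7: SET baz = 2): {baz=2}
  after event 3 (t=14: SET foo = 37): {baz=2, foo=37}
  after event 4 (t=19: DEC baz by 13): {baz=-11, foo=37}
  after event 5 (t=24: DEL bar): {baz=-11, foo=37}

Answer: {baz=-11, foo=37}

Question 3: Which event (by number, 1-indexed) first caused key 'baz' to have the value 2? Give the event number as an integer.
Looking for first event where baz becomes 2:
  event 1: baz = -1
  event 2: baz -1 -> 2  <-- first match

Answer: 2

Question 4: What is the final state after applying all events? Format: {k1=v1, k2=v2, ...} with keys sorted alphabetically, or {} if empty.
  after event 1 (t=1: DEC baz by 1): {baz=-1}
  after event 2 (t=7: SET baz = 2): {baz=2}
  after event 3 (t=14: SET foo = 37): {baz=2, foo=37}
  after event 4 (t=19: DEC baz by 13): {baz=-11, foo=37}
  after event 5 (t=24: DEL bar): {baz=-11, foo=37}
  after event 6 (t=30: SET bar = 13): {bar=13, baz=-11, foo=37}

Answer: {bar=13, baz=-11, foo=37}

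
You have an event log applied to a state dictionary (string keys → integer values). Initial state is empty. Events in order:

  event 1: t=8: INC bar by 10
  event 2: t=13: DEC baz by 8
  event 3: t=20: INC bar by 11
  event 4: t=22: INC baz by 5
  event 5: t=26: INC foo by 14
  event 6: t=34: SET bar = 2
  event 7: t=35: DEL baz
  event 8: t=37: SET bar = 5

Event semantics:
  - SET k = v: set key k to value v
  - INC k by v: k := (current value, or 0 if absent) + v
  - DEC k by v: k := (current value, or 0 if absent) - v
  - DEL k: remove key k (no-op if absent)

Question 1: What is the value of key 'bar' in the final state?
Track key 'bar' through all 8 events:
  event 1 (t=8: INC bar by 10): bar (absent) -> 10
  event 2 (t=13: DEC baz by 8): bar unchanged
  event 3 (t=20: INC bar by 11): bar 10 -> 21
  event 4 (t=22: INC baz by 5): bar unchanged
  event 5 (t=26: INC foo by 14): bar unchanged
  event 6 (t=34: SET bar = 2): bar 21 -> 2
  event 7 (t=35: DEL baz): bar unchanged
  event 8 (t=37: SET bar = 5): bar 2 -> 5
Final: bar = 5

Answer: 5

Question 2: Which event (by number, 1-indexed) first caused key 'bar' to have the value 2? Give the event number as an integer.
Answer: 6

Derivation:
Looking for first event where bar becomes 2:
  event 1: bar = 10
  event 2: bar = 10
  event 3: bar = 21
  event 4: bar = 21
  event 5: bar = 21
  event 6: bar 21 -> 2  <-- first match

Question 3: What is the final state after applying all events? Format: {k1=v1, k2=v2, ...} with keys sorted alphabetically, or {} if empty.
Answer: {bar=5, foo=14}

Derivation:
  after event 1 (t=8: INC bar by 10): {bar=10}
  after event 2 (t=13: DEC baz by 8): {bar=10, baz=-8}
  after event 3 (t=20: INC bar by 11): {bar=21, baz=-8}
  after event 4 (t=22: INC baz by 5): {bar=21, baz=-3}
  after event 5 (t=26: INC foo by 14): {bar=21, baz=-3, foo=14}
  after event 6 (t=34: SET bar = 2): {bar=2, baz=-3, foo=14}
  after event 7 (t=35: DEL baz): {bar=2, foo=14}
  after event 8 (t=37: SET bar = 5): {bar=5, foo=14}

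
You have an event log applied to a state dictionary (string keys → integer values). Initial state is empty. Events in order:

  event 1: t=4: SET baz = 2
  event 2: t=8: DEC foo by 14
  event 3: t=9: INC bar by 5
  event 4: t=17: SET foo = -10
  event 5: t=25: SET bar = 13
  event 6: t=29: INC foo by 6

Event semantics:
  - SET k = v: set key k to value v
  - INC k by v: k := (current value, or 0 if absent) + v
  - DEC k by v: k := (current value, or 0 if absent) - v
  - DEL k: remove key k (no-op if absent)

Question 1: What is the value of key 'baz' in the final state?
Answer: 2

Derivation:
Track key 'baz' through all 6 events:
  event 1 (t=4: SET baz = 2): baz (absent) -> 2
  event 2 (t=8: DEC foo by 14): baz unchanged
  event 3 (t=9: INC bar by 5): baz unchanged
  event 4 (t=17: SET foo = -10): baz unchanged
  event 5 (t=25: SET bar = 13): baz unchanged
  event 6 (t=29: INC foo by 6): baz unchanged
Final: baz = 2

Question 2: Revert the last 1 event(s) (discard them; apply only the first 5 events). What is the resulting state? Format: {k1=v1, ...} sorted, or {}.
Answer: {bar=13, baz=2, foo=-10}

Derivation:
Keep first 5 events (discard last 1):
  after event 1 (t=4: SET baz = 2): {baz=2}
  after event 2 (t=8: DEC foo by 14): {baz=2, foo=-14}
  after event 3 (t=9: INC bar by 5): {bar=5, baz=2, foo=-14}
  after event 4 (t=17: SET foo = -10): {bar=5, baz=2, foo=-10}
  after event 5 (t=25: SET bar = 13): {bar=13, baz=2, foo=-10}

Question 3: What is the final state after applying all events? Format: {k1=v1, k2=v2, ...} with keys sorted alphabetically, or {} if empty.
Answer: {bar=13, baz=2, foo=-4}

Derivation:
  after event 1 (t=4: SET baz = 2): {baz=2}
  after event 2 (t=8: DEC foo by 14): {baz=2, foo=-14}
  after event 3 (t=9: INC bar by 5): {bar=5, baz=2, foo=-14}
  after event 4 (t=17: SET foo = -10): {bar=5, baz=2, foo=-10}
  after event 5 (t=25: SET bar = 13): {bar=13, baz=2, foo=-10}
  after event 6 (t=29: INC foo by 6): {bar=13, baz=2, foo=-4}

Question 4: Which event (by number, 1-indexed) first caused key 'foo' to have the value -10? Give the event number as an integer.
Answer: 4

Derivation:
Looking for first event where foo becomes -10:
  event 2: foo = -14
  event 3: foo = -14
  event 4: foo -14 -> -10  <-- first match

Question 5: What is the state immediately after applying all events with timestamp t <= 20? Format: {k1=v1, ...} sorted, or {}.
Apply events with t <= 20 (4 events):
  after event 1 (t=4: SET baz = 2): {baz=2}
  after event 2 (t=8: DEC foo by 14): {baz=2, foo=-14}
  after event 3 (t=9: INC bar by 5): {bar=5, baz=2, foo=-14}
  after event 4 (t=17: SET foo = -10): {bar=5, baz=2, foo=-10}

Answer: {bar=5, baz=2, foo=-10}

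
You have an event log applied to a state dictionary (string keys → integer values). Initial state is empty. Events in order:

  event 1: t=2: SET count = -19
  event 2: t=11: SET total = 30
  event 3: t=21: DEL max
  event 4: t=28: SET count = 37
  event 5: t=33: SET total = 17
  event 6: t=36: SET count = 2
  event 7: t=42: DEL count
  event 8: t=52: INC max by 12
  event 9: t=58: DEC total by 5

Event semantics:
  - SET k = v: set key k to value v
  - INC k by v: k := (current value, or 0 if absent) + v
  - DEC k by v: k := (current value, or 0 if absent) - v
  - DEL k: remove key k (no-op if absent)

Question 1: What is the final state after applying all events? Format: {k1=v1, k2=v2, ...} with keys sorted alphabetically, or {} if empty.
Answer: {max=12, total=12}

Derivation:
  after event 1 (t=2: SET count = -19): {count=-19}
  after event 2 (t=11: SET total = 30): {count=-19, total=30}
  after event 3 (t=21: DEL max): {count=-19, total=30}
  after event 4 (t=28: SET count = 37): {count=37, total=30}
  after event 5 (t=33: SET total = 17): {count=37, total=17}
  after event 6 (t=36: SET count = 2): {count=2, total=17}
  after event 7 (t=42: DEL count): {total=17}
  after event 8 (t=52: INC max by 12): {max=12, total=17}
  after event 9 (t=58: DEC total by 5): {max=12, total=12}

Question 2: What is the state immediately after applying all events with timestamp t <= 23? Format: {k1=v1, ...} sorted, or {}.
Answer: {count=-19, total=30}

Derivation:
Apply events with t <= 23 (3 events):
  after event 1 (t=2: SET count = -19): {count=-19}
  after event 2 (t=11: SET total = 30): {count=-19, total=30}
  after event 3 (t=21: DEL max): {count=-19, total=30}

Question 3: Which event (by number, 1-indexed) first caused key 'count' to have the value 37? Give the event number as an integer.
Answer: 4

Derivation:
Looking for first event where count becomes 37:
  event 1: count = -19
  event 2: count = -19
  event 3: count = -19
  event 4: count -19 -> 37  <-- first match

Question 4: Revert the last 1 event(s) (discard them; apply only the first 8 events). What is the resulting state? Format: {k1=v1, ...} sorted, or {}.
Keep first 8 events (discard last 1):
  after event 1 (t=2: SET count = -19): {count=-19}
  after event 2 (t=11: SET total = 30): {count=-19, total=30}
  after event 3 (t=21: DEL max): {count=-19, total=30}
  after event 4 (t=28: SET count = 37): {count=37, total=30}
  after event 5 (t=33: SET total = 17): {count=37, total=17}
  after event 6 (t=36: SET count = 2): {count=2, total=17}
  after event 7 (t=42: DEL count): {total=17}
  after event 8 (t=52: INC max by 12): {max=12, total=17}

Answer: {max=12, total=17}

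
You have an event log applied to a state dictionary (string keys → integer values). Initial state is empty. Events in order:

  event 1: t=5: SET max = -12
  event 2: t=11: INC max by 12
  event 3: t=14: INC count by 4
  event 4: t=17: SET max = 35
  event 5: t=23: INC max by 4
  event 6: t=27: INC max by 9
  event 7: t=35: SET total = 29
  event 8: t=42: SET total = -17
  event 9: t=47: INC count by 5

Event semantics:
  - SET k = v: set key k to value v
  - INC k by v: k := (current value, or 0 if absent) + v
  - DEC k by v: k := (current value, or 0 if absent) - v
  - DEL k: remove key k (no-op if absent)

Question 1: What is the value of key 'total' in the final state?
Answer: -17

Derivation:
Track key 'total' through all 9 events:
  event 1 (t=5: SET max = -12): total unchanged
  event 2 (t=11: INC max by 12): total unchanged
  event 3 (t=14: INC count by 4): total unchanged
  event 4 (t=17: SET max = 35): total unchanged
  event 5 (t=23: INC max by 4): total unchanged
  event 6 (t=27: INC max by 9): total unchanged
  event 7 (t=35: SET total = 29): total (absent) -> 29
  event 8 (t=42: SET total = -17): total 29 -> -17
  event 9 (t=47: INC count by 5): total unchanged
Final: total = -17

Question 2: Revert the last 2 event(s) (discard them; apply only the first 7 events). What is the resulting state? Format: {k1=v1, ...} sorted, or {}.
Answer: {count=4, max=48, total=29}

Derivation:
Keep first 7 events (discard last 2):
  after event 1 (t=5: SET max = -12): {max=-12}
  after event 2 (t=11: INC max by 12): {max=0}
  after event 3 (t=14: INC count by 4): {count=4, max=0}
  after event 4 (t=17: SET max = 35): {count=4, max=35}
  after event 5 (t=23: INC max by 4): {count=4, max=39}
  after event 6 (t=27: INC max by 9): {count=4, max=48}
  after event 7 (t=35: SET total = 29): {count=4, max=48, total=29}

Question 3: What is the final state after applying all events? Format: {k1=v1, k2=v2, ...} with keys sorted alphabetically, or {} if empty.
  after event 1 (t=5: SET max = -12): {max=-12}
  after event 2 (t=11: INC max by 12): {max=0}
  after event 3 (t=14: INC count by 4): {count=4, max=0}
  after event 4 (t=17: SET max = 35): {count=4, max=35}
  after event 5 (t=23: INC max by 4): {count=4, max=39}
  after event 6 (t=27: INC max by 9): {count=4, max=48}
  after event 7 (t=35: SET total = 29): {count=4, max=48, total=29}
  after event 8 (t=42: SET total = -17): {count=4, max=48, total=-17}
  after event 9 (t=47: INC count by 5): {count=9, max=48, total=-17}

Answer: {count=9, max=48, total=-17}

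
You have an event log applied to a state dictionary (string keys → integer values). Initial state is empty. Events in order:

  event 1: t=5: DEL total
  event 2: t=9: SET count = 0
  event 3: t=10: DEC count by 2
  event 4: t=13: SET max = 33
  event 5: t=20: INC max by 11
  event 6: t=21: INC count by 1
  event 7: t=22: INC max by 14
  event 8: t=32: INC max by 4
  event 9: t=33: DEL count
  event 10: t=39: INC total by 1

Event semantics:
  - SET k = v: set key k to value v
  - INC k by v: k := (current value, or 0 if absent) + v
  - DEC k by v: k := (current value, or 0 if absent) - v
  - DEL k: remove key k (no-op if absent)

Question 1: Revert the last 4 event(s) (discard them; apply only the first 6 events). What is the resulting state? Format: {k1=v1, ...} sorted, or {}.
Answer: {count=-1, max=44}

Derivation:
Keep first 6 events (discard last 4):
  after event 1 (t=5: DEL total): {}
  after event 2 (t=9: SET count = 0): {count=0}
  after event 3 (t=10: DEC count by 2): {count=-2}
  after event 4 (t=13: SET max = 33): {count=-2, max=33}
  after event 5 (t=20: INC max by 11): {count=-2, max=44}
  after event 6 (t=21: INC count by 1): {count=-1, max=44}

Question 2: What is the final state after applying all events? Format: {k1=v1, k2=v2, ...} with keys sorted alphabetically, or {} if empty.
  after event 1 (t=5: DEL total): {}
  after event 2 (t=9: SET count = 0): {count=0}
  after event 3 (t=10: DEC count by 2): {count=-2}
  after event 4 (t=13: SET max = 33): {count=-2, max=33}
  after event 5 (t=20: INC max by 11): {count=-2, max=44}
  after event 6 (t=21: INC count by 1): {count=-1, max=44}
  after event 7 (t=22: INC max by 14): {count=-1, max=58}
  after event 8 (t=32: INC max by 4): {count=-1, max=62}
  after event 9 (t=33: DEL count): {max=62}
  after event 10 (t=39: INC total by 1): {max=62, total=1}

Answer: {max=62, total=1}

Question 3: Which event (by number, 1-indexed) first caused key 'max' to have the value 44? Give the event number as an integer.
Looking for first event where max becomes 44:
  event 4: max = 33
  event 5: max 33 -> 44  <-- first match

Answer: 5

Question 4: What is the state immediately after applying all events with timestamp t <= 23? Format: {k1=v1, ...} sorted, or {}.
Answer: {count=-1, max=58}

Derivation:
Apply events with t <= 23 (7 events):
  after event 1 (t=5: DEL total): {}
  after event 2 (t=9: SET count = 0): {count=0}
  after event 3 (t=10: DEC count by 2): {count=-2}
  after event 4 (t=13: SET max = 33): {count=-2, max=33}
  after event 5 (t=20: INC max by 11): {count=-2, max=44}
  after event 6 (t=21: INC count by 1): {count=-1, max=44}
  after event 7 (t=22: INC max by 14): {count=-1, max=58}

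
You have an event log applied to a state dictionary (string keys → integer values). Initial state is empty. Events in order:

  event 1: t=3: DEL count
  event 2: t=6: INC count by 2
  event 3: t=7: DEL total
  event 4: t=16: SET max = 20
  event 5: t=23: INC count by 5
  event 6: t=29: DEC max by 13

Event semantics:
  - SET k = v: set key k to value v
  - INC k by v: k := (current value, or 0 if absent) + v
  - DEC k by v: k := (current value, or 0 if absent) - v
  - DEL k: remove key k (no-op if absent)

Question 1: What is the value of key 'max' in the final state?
Answer: 7

Derivation:
Track key 'max' through all 6 events:
  event 1 (t=3: DEL count): max unchanged
  event 2 (t=6: INC count by 2): max unchanged
  event 3 (t=7: DEL total): max unchanged
  event 4 (t=16: SET max = 20): max (absent) -> 20
  event 5 (t=23: INC count by 5): max unchanged
  event 6 (t=29: DEC max by 13): max 20 -> 7
Final: max = 7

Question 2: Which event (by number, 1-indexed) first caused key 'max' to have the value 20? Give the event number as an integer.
Looking for first event where max becomes 20:
  event 4: max (absent) -> 20  <-- first match

Answer: 4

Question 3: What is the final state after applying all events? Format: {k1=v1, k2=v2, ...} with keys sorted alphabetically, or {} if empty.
  after event 1 (t=3: DEL count): {}
  after event 2 (t=6: INC count by 2): {count=2}
  after event 3 (t=7: DEL total): {count=2}
  after event 4 (t=16: SET max = 20): {count=2, max=20}
  after event 5 (t=23: INC count by 5): {count=7, max=20}
  after event 6 (t=29: DEC max by 13): {count=7, max=7}

Answer: {count=7, max=7}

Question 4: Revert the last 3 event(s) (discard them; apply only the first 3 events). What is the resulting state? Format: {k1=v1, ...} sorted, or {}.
Answer: {count=2}

Derivation:
Keep first 3 events (discard last 3):
  after event 1 (t=3: DEL count): {}
  after event 2 (t=6: INC count by 2): {count=2}
  after event 3 (t=7: DEL total): {count=2}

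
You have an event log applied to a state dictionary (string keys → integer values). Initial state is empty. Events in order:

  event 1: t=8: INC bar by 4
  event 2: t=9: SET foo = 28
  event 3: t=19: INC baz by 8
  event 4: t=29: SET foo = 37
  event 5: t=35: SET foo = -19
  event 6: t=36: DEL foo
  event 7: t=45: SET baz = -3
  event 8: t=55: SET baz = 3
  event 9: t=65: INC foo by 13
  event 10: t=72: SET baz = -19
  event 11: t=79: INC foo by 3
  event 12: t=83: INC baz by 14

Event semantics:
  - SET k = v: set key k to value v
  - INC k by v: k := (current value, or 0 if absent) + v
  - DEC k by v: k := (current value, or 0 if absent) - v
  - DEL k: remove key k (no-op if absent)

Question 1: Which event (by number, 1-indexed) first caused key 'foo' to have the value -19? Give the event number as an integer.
Answer: 5

Derivation:
Looking for first event where foo becomes -19:
  event 2: foo = 28
  event 3: foo = 28
  event 4: foo = 37
  event 5: foo 37 -> -19  <-- first match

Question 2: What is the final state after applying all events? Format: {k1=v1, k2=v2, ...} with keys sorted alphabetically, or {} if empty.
Answer: {bar=4, baz=-5, foo=16}

Derivation:
  after event 1 (t=8: INC bar by 4): {bar=4}
  after event 2 (t=9: SET foo = 28): {bar=4, foo=28}
  after event 3 (t=19: INC baz by 8): {bar=4, baz=8, foo=28}
  after event 4 (t=29: SET foo = 37): {bar=4, baz=8, foo=37}
  after event 5 (t=35: SET foo = -19): {bar=4, baz=8, foo=-19}
  after event 6 (t=36: DEL foo): {bar=4, baz=8}
  after event 7 (t=45: SET baz = -3): {bar=4, baz=-3}
  after event 8 (t=55: SET baz = 3): {bar=4, baz=3}
  after event 9 (t=65: INC foo by 13): {bar=4, baz=3, foo=13}
  after event 10 (t=72: SET baz = -19): {bar=4, baz=-19, foo=13}
  after event 11 (t=79: INC foo by 3): {bar=4, baz=-19, foo=16}
  after event 12 (t=83: INC baz by 14): {bar=4, baz=-5, foo=16}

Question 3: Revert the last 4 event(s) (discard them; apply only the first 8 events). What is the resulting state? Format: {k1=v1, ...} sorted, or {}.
Keep first 8 events (discard last 4):
  after event 1 (t=8: INC bar by 4): {bar=4}
  after event 2 (t=9: SET foo = 28): {bar=4, foo=28}
  after event 3 (t=19: INC baz by 8): {bar=4, baz=8, foo=28}
  after event 4 (t=29: SET foo = 37): {bar=4, baz=8, foo=37}
  after event 5 (t=35: SET foo = -19): {bar=4, baz=8, foo=-19}
  after event 6 (t=36: DEL foo): {bar=4, baz=8}
  after event 7 (t=45: SET baz = -3): {bar=4, baz=-3}
  after event 8 (t=55: SET baz = 3): {bar=4, baz=3}

Answer: {bar=4, baz=3}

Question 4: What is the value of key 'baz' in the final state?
Track key 'baz' through all 12 events:
  event 1 (t=8: INC bar by 4): baz unchanged
  event 2 (t=9: SET foo = 28): baz unchanged
  event 3 (t=19: INC baz by 8): baz (absent) -> 8
  event 4 (t=29: SET foo = 37): baz unchanged
  event 5 (t=35: SET foo = -19): baz unchanged
  event 6 (t=36: DEL foo): baz unchanged
  event 7 (t=45: SET baz = -3): baz 8 -> -3
  event 8 (t=55: SET baz = 3): baz -3 -> 3
  event 9 (t=65: INC foo by 13): baz unchanged
  event 10 (t=72: SET baz = -19): baz 3 -> -19
  event 11 (t=79: INC foo by 3): baz unchanged
  event 12 (t=83: INC baz by 14): baz -19 -> -5
Final: baz = -5

Answer: -5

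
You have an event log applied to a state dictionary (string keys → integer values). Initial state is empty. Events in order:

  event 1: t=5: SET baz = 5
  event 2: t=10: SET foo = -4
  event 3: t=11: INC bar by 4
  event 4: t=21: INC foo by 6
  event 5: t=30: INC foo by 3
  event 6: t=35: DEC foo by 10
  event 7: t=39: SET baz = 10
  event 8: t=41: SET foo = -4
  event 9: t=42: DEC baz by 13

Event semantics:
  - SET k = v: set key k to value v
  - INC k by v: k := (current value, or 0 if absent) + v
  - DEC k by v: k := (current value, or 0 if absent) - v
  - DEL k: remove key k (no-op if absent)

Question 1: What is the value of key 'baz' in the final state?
Track key 'baz' through all 9 events:
  event 1 (t=5: SET baz = 5): baz (absent) -> 5
  event 2 (t=10: SET foo = -4): baz unchanged
  event 3 (t=11: INC bar by 4): baz unchanged
  event 4 (t=21: INC foo by 6): baz unchanged
  event 5 (t=30: INC foo by 3): baz unchanged
  event 6 (t=35: DEC foo by 10): baz unchanged
  event 7 (t=39: SET baz = 10): baz 5 -> 10
  event 8 (t=41: SET foo = -4): baz unchanged
  event 9 (t=42: DEC baz by 13): baz 10 -> -3
Final: baz = -3

Answer: -3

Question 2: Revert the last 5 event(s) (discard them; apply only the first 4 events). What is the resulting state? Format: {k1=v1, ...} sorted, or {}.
Keep first 4 events (discard last 5):
  after event 1 (t=5: SET baz = 5): {baz=5}
  after event 2 (t=10: SET foo = -4): {baz=5, foo=-4}
  after event 3 (t=11: INC bar by 4): {bar=4, baz=5, foo=-4}
  after event 4 (t=21: INC foo by 6): {bar=4, baz=5, foo=2}

Answer: {bar=4, baz=5, foo=2}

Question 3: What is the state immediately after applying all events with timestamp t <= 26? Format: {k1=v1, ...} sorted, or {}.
Answer: {bar=4, baz=5, foo=2}

Derivation:
Apply events with t <= 26 (4 events):
  after event 1 (t=5: SET baz = 5): {baz=5}
  after event 2 (t=10: SET foo = -4): {baz=5, foo=-4}
  after event 3 (t=11: INC bar by 4): {bar=4, baz=5, foo=-4}
  after event 4 (t=21: INC foo by 6): {bar=4, baz=5, foo=2}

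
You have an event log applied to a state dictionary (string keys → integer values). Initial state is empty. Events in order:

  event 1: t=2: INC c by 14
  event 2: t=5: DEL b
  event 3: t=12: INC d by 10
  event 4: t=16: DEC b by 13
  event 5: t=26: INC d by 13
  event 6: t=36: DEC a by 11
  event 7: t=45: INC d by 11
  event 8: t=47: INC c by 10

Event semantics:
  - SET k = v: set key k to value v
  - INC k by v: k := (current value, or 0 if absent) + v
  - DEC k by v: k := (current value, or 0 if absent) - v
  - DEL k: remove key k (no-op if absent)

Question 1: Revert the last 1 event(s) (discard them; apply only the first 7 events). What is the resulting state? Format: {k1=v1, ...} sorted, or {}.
Keep first 7 events (discard last 1):
  after event 1 (t=2: INC c by 14): {c=14}
  after event 2 (t=5: DEL b): {c=14}
  after event 3 (t=12: INC d by 10): {c=14, d=10}
  after event 4 (t=16: DEC b by 13): {b=-13, c=14, d=10}
  after event 5 (t=26: INC d by 13): {b=-13, c=14, d=23}
  after event 6 (t=36: DEC a by 11): {a=-11, b=-13, c=14, d=23}
  after event 7 (t=45: INC d by 11): {a=-11, b=-13, c=14, d=34}

Answer: {a=-11, b=-13, c=14, d=34}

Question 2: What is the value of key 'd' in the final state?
Track key 'd' through all 8 events:
  event 1 (t=2: INC c by 14): d unchanged
  event 2 (t=5: DEL b): d unchanged
  event 3 (t=12: INC d by 10): d (absent) -> 10
  event 4 (t=16: DEC b by 13): d unchanged
  event 5 (t=26: INC d by 13): d 10 -> 23
  event 6 (t=36: DEC a by 11): d unchanged
  event 7 (t=45: INC d by 11): d 23 -> 34
  event 8 (t=47: INC c by 10): d unchanged
Final: d = 34

Answer: 34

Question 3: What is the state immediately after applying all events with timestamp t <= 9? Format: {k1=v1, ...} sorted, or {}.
Answer: {c=14}

Derivation:
Apply events with t <= 9 (2 events):
  after event 1 (t=2: INC c by 14): {c=14}
  after event 2 (t=5: DEL b): {c=14}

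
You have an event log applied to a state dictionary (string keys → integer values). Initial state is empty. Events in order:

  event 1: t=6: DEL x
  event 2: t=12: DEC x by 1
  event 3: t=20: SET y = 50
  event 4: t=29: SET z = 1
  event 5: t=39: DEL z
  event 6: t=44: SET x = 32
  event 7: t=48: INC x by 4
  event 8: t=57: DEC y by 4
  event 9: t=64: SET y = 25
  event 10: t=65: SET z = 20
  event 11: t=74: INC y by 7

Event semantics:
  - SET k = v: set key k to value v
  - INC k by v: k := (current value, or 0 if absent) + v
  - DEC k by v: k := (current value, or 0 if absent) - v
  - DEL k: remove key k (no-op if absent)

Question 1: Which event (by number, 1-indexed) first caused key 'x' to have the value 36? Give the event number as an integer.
Answer: 7

Derivation:
Looking for first event where x becomes 36:
  event 2: x = -1
  event 3: x = -1
  event 4: x = -1
  event 5: x = -1
  event 6: x = 32
  event 7: x 32 -> 36  <-- first match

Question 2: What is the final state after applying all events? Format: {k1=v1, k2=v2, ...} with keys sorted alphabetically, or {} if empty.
Answer: {x=36, y=32, z=20}

Derivation:
  after event 1 (t=6: DEL x): {}
  after event 2 (t=12: DEC x by 1): {x=-1}
  after event 3 (t=20: SET y = 50): {x=-1, y=50}
  after event 4 (t=29: SET z = 1): {x=-1, y=50, z=1}
  after event 5 (t=39: DEL z): {x=-1, y=50}
  after event 6 (t=44: SET x = 32): {x=32, y=50}
  after event 7 (t=48: INC x by 4): {x=36, y=50}
  after event 8 (t=57: DEC y by 4): {x=36, y=46}
  after event 9 (t=64: SET y = 25): {x=36, y=25}
  after event 10 (t=65: SET z = 20): {x=36, y=25, z=20}
  after event 11 (t=74: INC y by 7): {x=36, y=32, z=20}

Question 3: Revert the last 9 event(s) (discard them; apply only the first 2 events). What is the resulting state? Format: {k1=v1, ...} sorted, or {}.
Answer: {x=-1}

Derivation:
Keep first 2 events (discard last 9):
  after event 1 (t=6: DEL x): {}
  after event 2 (t=12: DEC x by 1): {x=-1}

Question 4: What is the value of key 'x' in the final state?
Answer: 36

Derivation:
Track key 'x' through all 11 events:
  event 1 (t=6: DEL x): x (absent) -> (absent)
  event 2 (t=12: DEC x by 1): x (absent) -> -1
  event 3 (t=20: SET y = 50): x unchanged
  event 4 (t=29: SET z = 1): x unchanged
  event 5 (t=39: DEL z): x unchanged
  event 6 (t=44: SET x = 32): x -1 -> 32
  event 7 (t=48: INC x by 4): x 32 -> 36
  event 8 (t=57: DEC y by 4): x unchanged
  event 9 (t=64: SET y = 25): x unchanged
  event 10 (t=65: SET z = 20): x unchanged
  event 11 (t=74: INC y by 7): x unchanged
Final: x = 36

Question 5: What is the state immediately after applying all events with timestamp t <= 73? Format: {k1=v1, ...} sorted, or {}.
Answer: {x=36, y=25, z=20}

Derivation:
Apply events with t <= 73 (10 events):
  after event 1 (t=6: DEL x): {}
  after event 2 (t=12: DEC x by 1): {x=-1}
  after event 3 (t=20: SET y = 50): {x=-1, y=50}
  after event 4 (t=29: SET z = 1): {x=-1, y=50, z=1}
  after event 5 (t=39: DEL z): {x=-1, y=50}
  after event 6 (t=44: SET x = 32): {x=32, y=50}
  after event 7 (t=48: INC x by 4): {x=36, y=50}
  after event 8 (t=57: DEC y by 4): {x=36, y=46}
  after event 9 (t=64: SET y = 25): {x=36, y=25}
  after event 10 (t=65: SET z = 20): {x=36, y=25, z=20}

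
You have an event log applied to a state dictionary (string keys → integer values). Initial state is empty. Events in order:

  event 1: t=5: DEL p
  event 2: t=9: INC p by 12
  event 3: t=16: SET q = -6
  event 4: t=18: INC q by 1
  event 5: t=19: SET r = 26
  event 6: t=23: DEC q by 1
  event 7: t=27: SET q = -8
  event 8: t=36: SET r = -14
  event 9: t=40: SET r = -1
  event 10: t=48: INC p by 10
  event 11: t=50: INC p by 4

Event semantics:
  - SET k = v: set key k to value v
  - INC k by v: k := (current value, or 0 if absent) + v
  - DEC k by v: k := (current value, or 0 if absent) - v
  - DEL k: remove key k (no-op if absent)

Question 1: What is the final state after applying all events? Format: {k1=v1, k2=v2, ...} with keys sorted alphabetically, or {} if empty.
  after event 1 (t=5: DEL p): {}
  after event 2 (t=9: INC p by 12): {p=12}
  after event 3 (t=16: SET q = -6): {p=12, q=-6}
  after event 4 (t=18: INC q by 1): {p=12, q=-5}
  after event 5 (t=19: SET r = 26): {p=12, q=-5, r=26}
  after event 6 (t=23: DEC q by 1): {p=12, q=-6, r=26}
  after event 7 (t=27: SET q = -8): {p=12, q=-8, r=26}
  after event 8 (t=36: SET r = -14): {p=12, q=-8, r=-14}
  after event 9 (t=40: SET r = -1): {p=12, q=-8, r=-1}
  after event 10 (t=48: INC p by 10): {p=22, q=-8, r=-1}
  after event 11 (t=50: INC p by 4): {p=26, q=-8, r=-1}

Answer: {p=26, q=-8, r=-1}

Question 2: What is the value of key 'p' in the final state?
Answer: 26

Derivation:
Track key 'p' through all 11 events:
  event 1 (t=5: DEL p): p (absent) -> (absent)
  event 2 (t=9: INC p by 12): p (absent) -> 12
  event 3 (t=16: SET q = -6): p unchanged
  event 4 (t=18: INC q by 1): p unchanged
  event 5 (t=19: SET r = 26): p unchanged
  event 6 (t=23: DEC q by 1): p unchanged
  event 7 (t=27: SET q = -8): p unchanged
  event 8 (t=36: SET r = -14): p unchanged
  event 9 (t=40: SET r = -1): p unchanged
  event 10 (t=48: INC p by 10): p 12 -> 22
  event 11 (t=50: INC p by 4): p 22 -> 26
Final: p = 26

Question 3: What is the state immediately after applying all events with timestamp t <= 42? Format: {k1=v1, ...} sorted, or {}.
Answer: {p=12, q=-8, r=-1}

Derivation:
Apply events with t <= 42 (9 events):
  after event 1 (t=5: DEL p): {}
  after event 2 (t=9: INC p by 12): {p=12}
  after event 3 (t=16: SET q = -6): {p=12, q=-6}
  after event 4 (t=18: INC q by 1): {p=12, q=-5}
  after event 5 (t=19: SET r = 26): {p=12, q=-5, r=26}
  after event 6 (t=23: DEC q by 1): {p=12, q=-6, r=26}
  after event 7 (t=27: SET q = -8): {p=12, q=-8, r=26}
  after event 8 (t=36: SET r = -14): {p=12, q=-8, r=-14}
  after event 9 (t=40: SET r = -1): {p=12, q=-8, r=-1}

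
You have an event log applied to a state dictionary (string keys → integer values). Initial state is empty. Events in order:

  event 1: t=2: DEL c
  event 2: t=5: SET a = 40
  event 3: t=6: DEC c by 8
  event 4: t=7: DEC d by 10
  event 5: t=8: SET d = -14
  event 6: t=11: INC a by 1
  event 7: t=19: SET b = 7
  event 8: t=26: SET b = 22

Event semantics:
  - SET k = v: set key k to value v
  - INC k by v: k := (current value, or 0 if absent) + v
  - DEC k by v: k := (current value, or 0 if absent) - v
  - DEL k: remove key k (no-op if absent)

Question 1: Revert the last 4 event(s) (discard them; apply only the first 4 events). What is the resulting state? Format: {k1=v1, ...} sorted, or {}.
Keep first 4 events (discard last 4):
  after event 1 (t=2: DEL c): {}
  after event 2 (t=5: SET a = 40): {a=40}
  after event 3 (t=6: DEC c by 8): {a=40, c=-8}
  after event 4 (t=7: DEC d by 10): {a=40, c=-8, d=-10}

Answer: {a=40, c=-8, d=-10}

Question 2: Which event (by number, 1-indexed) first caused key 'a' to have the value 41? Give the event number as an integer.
Looking for first event where a becomes 41:
  event 2: a = 40
  event 3: a = 40
  event 4: a = 40
  event 5: a = 40
  event 6: a 40 -> 41  <-- first match

Answer: 6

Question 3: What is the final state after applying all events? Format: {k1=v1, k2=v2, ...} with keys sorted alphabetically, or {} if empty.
Answer: {a=41, b=22, c=-8, d=-14}

Derivation:
  after event 1 (t=2: DEL c): {}
  after event 2 (t=5: SET a = 40): {a=40}
  after event 3 (t=6: DEC c by 8): {a=40, c=-8}
  after event 4 (t=7: DEC d by 10): {a=40, c=-8, d=-10}
  after event 5 (t=8: SET d = -14): {a=40, c=-8, d=-14}
  after event 6 (t=11: INC a by 1): {a=41, c=-8, d=-14}
  after event 7 (t=19: SET b = 7): {a=41, b=7, c=-8, d=-14}
  after event 8 (t=26: SET b = 22): {a=41, b=22, c=-8, d=-14}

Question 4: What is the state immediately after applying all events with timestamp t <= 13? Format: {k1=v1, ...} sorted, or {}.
Answer: {a=41, c=-8, d=-14}

Derivation:
Apply events with t <= 13 (6 events):
  after event 1 (t=2: DEL c): {}
  after event 2 (t=5: SET a = 40): {a=40}
  after event 3 (t=6: DEC c by 8): {a=40, c=-8}
  after event 4 (t=7: DEC d by 10): {a=40, c=-8, d=-10}
  after event 5 (t=8: SET d = -14): {a=40, c=-8, d=-14}
  after event 6 (t=11: INC a by 1): {a=41, c=-8, d=-14}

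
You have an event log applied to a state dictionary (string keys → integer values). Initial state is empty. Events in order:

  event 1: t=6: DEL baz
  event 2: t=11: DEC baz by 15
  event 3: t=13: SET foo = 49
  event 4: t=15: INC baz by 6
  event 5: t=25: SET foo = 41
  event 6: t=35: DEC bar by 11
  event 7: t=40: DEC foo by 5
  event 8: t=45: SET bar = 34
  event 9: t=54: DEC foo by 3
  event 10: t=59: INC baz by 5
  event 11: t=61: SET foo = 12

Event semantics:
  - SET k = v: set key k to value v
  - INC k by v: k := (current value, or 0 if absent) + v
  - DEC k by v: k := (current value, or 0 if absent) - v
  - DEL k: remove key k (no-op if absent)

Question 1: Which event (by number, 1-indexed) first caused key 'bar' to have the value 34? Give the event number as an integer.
Looking for first event where bar becomes 34:
  event 6: bar = -11
  event 7: bar = -11
  event 8: bar -11 -> 34  <-- first match

Answer: 8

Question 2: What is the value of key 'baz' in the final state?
Track key 'baz' through all 11 events:
  event 1 (t=6: DEL baz): baz (absent) -> (absent)
  event 2 (t=11: DEC baz by 15): baz (absent) -> -15
  event 3 (t=13: SET foo = 49): baz unchanged
  event 4 (t=15: INC baz by 6): baz -15 -> -9
  event 5 (t=25: SET foo = 41): baz unchanged
  event 6 (t=35: DEC bar by 11): baz unchanged
  event 7 (t=40: DEC foo by 5): baz unchanged
  event 8 (t=45: SET bar = 34): baz unchanged
  event 9 (t=54: DEC foo by 3): baz unchanged
  event 10 (t=59: INC baz by 5): baz -9 -> -4
  event 11 (t=61: SET foo = 12): baz unchanged
Final: baz = -4

Answer: -4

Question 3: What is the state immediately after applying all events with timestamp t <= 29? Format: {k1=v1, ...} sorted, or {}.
Apply events with t <= 29 (5 events):
  after event 1 (t=6: DEL baz): {}
  after event 2 (t=11: DEC baz by 15): {baz=-15}
  after event 3 (t=13: SET foo = 49): {baz=-15, foo=49}
  after event 4 (t=15: INC baz by 6): {baz=-9, foo=49}
  after event 5 (t=25: SET foo = 41): {baz=-9, foo=41}

Answer: {baz=-9, foo=41}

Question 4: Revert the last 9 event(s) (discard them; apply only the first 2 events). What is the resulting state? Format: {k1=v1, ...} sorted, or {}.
Answer: {baz=-15}

Derivation:
Keep first 2 events (discard last 9):
  after event 1 (t=6: DEL baz): {}
  after event 2 (t=11: DEC baz by 15): {baz=-15}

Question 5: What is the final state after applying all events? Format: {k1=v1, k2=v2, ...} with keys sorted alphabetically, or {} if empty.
Answer: {bar=34, baz=-4, foo=12}

Derivation:
  after event 1 (t=6: DEL baz): {}
  after event 2 (t=11: DEC baz by 15): {baz=-15}
  after event 3 (t=13: SET foo = 49): {baz=-15, foo=49}
  after event 4 (t=15: INC baz by 6): {baz=-9, foo=49}
  after event 5 (t=25: SET foo = 41): {baz=-9, foo=41}
  after event 6 (t=35: DEC bar by 11): {bar=-11, baz=-9, foo=41}
  after event 7 (t=40: DEC foo by 5): {bar=-11, baz=-9, foo=36}
  after event 8 (t=45: SET bar = 34): {bar=34, baz=-9, foo=36}
  after event 9 (t=54: DEC foo by 3): {bar=34, baz=-9, foo=33}
  after event 10 (t=59: INC baz by 5): {bar=34, baz=-4, foo=33}
  after event 11 (t=61: SET foo = 12): {bar=34, baz=-4, foo=12}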